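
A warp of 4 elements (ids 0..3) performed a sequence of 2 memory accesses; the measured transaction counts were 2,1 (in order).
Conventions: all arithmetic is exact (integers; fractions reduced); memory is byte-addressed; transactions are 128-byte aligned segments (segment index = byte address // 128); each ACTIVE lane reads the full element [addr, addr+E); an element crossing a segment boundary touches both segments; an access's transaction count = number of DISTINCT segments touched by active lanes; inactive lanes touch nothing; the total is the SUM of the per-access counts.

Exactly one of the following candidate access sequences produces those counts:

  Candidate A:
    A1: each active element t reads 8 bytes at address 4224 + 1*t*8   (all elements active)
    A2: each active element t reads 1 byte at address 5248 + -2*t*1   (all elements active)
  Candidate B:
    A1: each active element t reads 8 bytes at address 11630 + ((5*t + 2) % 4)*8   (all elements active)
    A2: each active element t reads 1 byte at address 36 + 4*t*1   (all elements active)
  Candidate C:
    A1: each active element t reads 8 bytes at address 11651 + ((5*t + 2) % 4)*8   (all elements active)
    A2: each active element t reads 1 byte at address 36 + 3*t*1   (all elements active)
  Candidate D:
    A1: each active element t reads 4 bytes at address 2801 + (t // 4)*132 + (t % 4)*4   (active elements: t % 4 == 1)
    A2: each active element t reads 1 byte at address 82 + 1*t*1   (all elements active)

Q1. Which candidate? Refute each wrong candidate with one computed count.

A: A1 gives 1 transaction, not 2
C: A1 gives 1 transaction, not 2
D: A1 gives 1 transaction, not 2
B: all counts match (2,1)

Answer: B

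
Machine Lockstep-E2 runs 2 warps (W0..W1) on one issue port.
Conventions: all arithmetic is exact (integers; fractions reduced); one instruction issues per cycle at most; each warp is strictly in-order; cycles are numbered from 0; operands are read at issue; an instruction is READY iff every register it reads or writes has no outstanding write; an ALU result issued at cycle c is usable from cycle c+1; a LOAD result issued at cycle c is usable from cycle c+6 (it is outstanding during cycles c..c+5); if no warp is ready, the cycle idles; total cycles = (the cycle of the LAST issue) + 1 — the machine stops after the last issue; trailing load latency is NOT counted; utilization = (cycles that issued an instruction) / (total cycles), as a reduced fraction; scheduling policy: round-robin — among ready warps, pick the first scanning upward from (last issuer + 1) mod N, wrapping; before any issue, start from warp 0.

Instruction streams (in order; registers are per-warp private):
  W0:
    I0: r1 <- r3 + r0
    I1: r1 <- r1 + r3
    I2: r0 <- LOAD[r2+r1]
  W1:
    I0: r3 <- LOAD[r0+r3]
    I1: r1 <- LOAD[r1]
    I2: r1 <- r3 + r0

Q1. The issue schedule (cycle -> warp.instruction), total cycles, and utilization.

cycle 0: W0.I0
cycle 1: W1.I0
cycle 2: W0.I1
cycle 3: W1.I1
cycle 4: W0.I2
cycle 5: idle
cycle 6: idle
cycle 7: idle
cycle 8: idle
cycle 9: W1.I2

Answer: 10 cycles, utilization 3/5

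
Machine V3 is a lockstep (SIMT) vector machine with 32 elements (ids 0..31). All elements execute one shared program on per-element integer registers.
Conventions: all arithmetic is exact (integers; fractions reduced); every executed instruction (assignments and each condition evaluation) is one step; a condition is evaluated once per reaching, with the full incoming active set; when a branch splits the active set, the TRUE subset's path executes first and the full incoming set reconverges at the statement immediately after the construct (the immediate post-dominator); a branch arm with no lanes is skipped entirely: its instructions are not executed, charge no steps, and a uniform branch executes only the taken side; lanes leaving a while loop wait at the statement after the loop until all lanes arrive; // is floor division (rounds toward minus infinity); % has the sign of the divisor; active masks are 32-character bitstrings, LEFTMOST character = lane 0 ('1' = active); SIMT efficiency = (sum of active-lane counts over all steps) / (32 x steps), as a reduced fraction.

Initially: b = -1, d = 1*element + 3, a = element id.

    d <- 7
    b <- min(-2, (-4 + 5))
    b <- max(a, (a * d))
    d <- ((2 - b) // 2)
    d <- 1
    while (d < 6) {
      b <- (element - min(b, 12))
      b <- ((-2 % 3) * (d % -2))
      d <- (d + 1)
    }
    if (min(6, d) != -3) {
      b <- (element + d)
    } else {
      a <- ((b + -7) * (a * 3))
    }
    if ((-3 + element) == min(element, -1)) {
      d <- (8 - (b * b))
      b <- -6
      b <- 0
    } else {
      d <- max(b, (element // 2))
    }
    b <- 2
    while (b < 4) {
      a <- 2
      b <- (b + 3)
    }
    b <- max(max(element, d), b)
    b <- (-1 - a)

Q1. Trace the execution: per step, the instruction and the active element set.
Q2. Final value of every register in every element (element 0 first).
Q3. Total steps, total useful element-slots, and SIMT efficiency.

step 0: d <- 7                       11111111111111111111111111111111
step 1: b <- min(-2, (-4 + 5))       11111111111111111111111111111111
step 2: b <- max(a, (a * d))         11111111111111111111111111111111
step 3: d <- ((2 - b) // 2)          11111111111111111111111111111111
step 4: d <- 1                       11111111111111111111111111111111
step 5: eval (d < 6)                 11111111111111111111111111111111
step 6: b <- (element - min(b, 12))  11111111111111111111111111111111
step 7: b <- ((-2 % 3) * (d % -2))   11111111111111111111111111111111
step 8: d <- (d + 1)                 11111111111111111111111111111111
step 9: eval (d < 6)                 11111111111111111111111111111111
step 10: b <- (element - min(b, 12))  11111111111111111111111111111111
step 11: b <- ((-2 % 3) * (d % -2))   11111111111111111111111111111111
step 12: d <- (d + 1)                 11111111111111111111111111111111
step 13: eval (d < 6)                 11111111111111111111111111111111
step 14: b <- (element - min(b, 12))  11111111111111111111111111111111
step 15: b <- ((-2 % 3) * (d % -2))   11111111111111111111111111111111
step 16: d <- (d + 1)                 11111111111111111111111111111111
step 17: eval (d < 6)                 11111111111111111111111111111111
step 18: b <- (element - min(b, 12))  11111111111111111111111111111111
step 19: b <- ((-2 % 3) * (d % -2))   11111111111111111111111111111111
step 20: d <- (d + 1)                 11111111111111111111111111111111
step 21: eval (d < 6)                 11111111111111111111111111111111
step 22: b <- (element - min(b, 12))  11111111111111111111111111111111
step 23: b <- ((-2 % 3) * (d % -2))   11111111111111111111111111111111
step 24: d <- (d + 1)                 11111111111111111111111111111111
step 25: eval (d < 6)                 11111111111111111111111111111111
step 26: eval (min(6, d) != -3)       11111111111111111111111111111111
step 27: b <- (element + d)           11111111111111111111111111111111
step 28: eval ((-3 + element) == min(element, -1)) 11111111111111111111111111111111
step 29: d <- (8 - (b * b))           00100000000000000000000000000000
step 30: b <- -6                      00100000000000000000000000000000
step 31: b <- 0                       00100000000000000000000000000000
step 32: d <- max(b, (element // 2))  11011111111111111111111111111111
step 33: b <- 2                       11111111111111111111111111111111
step 34: eval (b < 4)                 11111111111111111111111111111111
step 35: a <- 2                       11111111111111111111111111111111
step 36: b <- (b + 3)                 11111111111111111111111111111111
step 37: eval (b < 4)                 11111111111111111111111111111111
step 38: b <- max(max(element, d), b) 11111111111111111111111111111111
step 39: b <- (-1 - a)                11111111111111111111111111111111

Answer: 40 steps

b: -3,-3,-3,-3,-3,-3,-3,-3,-3,-3,-3,-3,-3,-3,-3,-3,-3,-3,-3,-3,-3,-3,-3,-3,-3,-3,-3,-3,-3,-3,-3,-3
d: 6,7,-56,9,10,11,12,13,14,15,16,17,18,19,20,21,22,23,24,25,26,27,28,29,30,31,32,33,34,35,36,37
a: 2,2,2,2,2,2,2,2,2,2,2,2,2,2,2,2,2,2,2,2,2,2,2,2,2,2,2,2,2,2,2,2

steps = 40; useful = 1186; efficiency = 1186/1280 = 593/640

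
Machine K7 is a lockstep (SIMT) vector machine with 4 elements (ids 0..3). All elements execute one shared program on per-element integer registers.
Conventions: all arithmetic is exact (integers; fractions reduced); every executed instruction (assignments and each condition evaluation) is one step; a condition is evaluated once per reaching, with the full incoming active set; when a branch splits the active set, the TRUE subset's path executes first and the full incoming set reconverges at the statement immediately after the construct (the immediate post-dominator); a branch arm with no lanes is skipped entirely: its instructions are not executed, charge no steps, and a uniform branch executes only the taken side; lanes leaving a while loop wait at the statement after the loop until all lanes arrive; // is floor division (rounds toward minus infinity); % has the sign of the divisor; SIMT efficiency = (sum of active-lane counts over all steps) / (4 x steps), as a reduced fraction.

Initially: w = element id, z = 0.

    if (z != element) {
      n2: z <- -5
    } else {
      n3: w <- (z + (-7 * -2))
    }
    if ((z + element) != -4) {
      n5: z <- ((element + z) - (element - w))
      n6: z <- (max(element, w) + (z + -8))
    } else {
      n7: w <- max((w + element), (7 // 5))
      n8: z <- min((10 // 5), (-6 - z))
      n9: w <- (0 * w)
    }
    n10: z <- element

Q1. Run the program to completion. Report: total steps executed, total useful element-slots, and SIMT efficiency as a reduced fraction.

Answer: 10 steps, 25 useful, 5/8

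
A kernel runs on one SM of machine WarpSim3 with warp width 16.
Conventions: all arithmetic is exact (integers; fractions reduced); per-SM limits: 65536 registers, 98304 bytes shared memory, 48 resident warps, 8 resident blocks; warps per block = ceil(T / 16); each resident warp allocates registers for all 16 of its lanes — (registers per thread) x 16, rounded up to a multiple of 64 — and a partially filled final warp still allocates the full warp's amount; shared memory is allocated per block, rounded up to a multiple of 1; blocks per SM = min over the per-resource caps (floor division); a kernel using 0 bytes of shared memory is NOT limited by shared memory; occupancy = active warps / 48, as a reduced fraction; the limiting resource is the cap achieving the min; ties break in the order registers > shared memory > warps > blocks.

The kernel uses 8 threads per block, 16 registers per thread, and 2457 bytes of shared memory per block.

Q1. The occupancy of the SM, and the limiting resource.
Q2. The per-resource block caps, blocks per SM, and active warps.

Answer: occupancy 1/6, limited by blocks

registers: 256 blocks
shared memory: 40 blocks
warps: 48 blocks
blocks: 8 blocks

Answer: 8 blocks, 8 active warps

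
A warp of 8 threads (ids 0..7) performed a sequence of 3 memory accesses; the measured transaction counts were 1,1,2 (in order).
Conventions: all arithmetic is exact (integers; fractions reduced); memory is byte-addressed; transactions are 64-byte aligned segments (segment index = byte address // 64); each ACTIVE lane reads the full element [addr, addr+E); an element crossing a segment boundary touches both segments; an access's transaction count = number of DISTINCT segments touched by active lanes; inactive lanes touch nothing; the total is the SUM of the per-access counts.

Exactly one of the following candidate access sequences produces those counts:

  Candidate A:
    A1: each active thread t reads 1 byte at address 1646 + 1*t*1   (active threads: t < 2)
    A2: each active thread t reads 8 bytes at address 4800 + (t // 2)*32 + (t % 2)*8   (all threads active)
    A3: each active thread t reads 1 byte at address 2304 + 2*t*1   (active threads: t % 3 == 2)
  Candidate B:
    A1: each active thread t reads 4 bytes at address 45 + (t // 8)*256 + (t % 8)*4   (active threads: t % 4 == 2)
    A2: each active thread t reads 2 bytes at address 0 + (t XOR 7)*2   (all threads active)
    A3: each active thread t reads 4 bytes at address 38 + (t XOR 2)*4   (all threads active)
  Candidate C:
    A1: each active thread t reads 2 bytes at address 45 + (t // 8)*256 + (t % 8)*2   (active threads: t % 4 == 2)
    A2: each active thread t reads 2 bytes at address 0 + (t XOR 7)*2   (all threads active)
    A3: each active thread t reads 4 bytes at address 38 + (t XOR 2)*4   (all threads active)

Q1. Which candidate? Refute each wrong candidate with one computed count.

A: A2 gives 2 transactions, not 1
B: A1 gives 2 transactions, not 1
C: all counts match (1,1,2)

Answer: C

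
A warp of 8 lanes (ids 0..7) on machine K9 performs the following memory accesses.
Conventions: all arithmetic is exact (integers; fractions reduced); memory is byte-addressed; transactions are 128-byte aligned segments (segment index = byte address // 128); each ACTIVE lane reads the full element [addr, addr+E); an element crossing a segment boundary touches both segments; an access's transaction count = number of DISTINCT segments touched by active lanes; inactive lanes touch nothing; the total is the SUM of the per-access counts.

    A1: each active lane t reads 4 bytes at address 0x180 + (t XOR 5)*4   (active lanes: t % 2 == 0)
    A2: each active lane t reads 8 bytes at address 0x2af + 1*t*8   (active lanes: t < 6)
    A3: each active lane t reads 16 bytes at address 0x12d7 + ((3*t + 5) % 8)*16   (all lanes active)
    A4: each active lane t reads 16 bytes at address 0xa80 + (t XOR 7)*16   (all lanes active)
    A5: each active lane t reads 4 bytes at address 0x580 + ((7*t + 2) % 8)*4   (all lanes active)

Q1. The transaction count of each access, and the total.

A1: 1 transaction
A2: 1 transaction
A3: 2 transactions
A4: 1 transaction
A5: 1 transaction

Answer: 1,1,2,1,1; total 6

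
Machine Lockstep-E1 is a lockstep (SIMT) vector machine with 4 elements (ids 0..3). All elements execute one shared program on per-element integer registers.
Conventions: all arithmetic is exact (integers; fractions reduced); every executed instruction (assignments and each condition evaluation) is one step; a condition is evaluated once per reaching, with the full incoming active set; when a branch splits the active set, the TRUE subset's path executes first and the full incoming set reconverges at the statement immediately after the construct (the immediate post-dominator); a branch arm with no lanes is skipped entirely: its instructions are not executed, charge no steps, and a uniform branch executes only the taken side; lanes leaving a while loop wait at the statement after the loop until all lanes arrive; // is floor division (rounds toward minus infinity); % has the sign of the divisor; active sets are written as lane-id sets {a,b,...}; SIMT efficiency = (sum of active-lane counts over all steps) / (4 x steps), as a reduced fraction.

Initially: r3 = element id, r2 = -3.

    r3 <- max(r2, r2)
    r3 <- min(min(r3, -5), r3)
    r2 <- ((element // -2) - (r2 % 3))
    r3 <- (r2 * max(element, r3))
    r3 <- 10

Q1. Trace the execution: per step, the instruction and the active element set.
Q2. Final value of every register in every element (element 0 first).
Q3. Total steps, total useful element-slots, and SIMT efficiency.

step 0: r3 <- max(r2, r2)            {0,1,2,3}
step 1: r3 <- min(min(r3, -5), r3)   {0,1,2,3}
step 2: r2 <- ((element // -2) - (r2 % 3)) {0,1,2,3}
step 3: r3 <- (r2 * max(element, r3)) {0,1,2,3}
step 4: r3 <- 10                     {0,1,2,3}

Answer: 5 steps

r3: 10,10,10,10
r2: 0,-1,-1,-2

steps = 5; useful = 20; efficiency = 20/20 = 1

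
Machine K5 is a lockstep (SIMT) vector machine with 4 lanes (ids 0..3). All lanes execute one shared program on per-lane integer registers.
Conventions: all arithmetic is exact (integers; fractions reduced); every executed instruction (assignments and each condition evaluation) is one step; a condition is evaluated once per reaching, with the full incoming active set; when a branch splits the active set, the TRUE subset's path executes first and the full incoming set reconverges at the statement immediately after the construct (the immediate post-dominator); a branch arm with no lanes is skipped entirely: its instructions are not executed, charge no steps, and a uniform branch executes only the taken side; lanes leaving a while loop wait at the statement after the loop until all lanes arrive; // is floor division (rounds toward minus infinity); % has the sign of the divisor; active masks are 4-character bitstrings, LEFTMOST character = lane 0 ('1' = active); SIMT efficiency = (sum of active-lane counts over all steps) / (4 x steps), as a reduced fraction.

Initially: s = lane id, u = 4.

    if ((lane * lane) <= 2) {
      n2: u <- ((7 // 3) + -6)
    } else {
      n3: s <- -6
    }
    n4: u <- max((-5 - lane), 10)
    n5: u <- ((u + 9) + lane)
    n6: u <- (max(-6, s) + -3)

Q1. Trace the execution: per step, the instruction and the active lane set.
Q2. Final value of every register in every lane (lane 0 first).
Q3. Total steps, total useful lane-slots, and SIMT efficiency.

step 0: eval ((lane * lane) <= 2)    1111
step 1: u <- ((7 // 3) + -6)         1100
step 2: s <- -6                      0011
step 3: u <- max((-5 - lane), 10)    1111
step 4: u <- ((u + 9) + lane)        1111
step 5: u <- (max(-6, s) + -3)       1111

Answer: 6 steps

s: 0,1,-6,-6
u: -3,-2,-9,-9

steps = 6; useful = 20; efficiency = 20/24 = 5/6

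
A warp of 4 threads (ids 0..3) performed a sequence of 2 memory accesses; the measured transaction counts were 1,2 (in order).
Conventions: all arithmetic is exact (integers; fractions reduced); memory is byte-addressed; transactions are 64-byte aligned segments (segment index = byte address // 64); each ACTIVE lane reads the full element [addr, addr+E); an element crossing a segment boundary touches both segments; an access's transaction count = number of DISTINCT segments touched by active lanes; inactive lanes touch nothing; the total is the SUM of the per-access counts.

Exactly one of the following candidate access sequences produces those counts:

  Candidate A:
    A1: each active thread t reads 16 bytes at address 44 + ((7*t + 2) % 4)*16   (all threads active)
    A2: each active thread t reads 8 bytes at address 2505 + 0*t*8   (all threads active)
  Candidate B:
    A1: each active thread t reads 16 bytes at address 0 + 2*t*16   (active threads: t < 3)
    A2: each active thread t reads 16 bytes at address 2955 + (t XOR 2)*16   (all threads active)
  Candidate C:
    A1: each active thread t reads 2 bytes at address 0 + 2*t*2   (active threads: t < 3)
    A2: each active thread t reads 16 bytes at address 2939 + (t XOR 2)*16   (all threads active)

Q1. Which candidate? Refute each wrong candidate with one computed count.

A: A1 gives 2 transactions, not 1
B: A1 gives 2 transactions, not 1
C: all counts match (1,2)

Answer: C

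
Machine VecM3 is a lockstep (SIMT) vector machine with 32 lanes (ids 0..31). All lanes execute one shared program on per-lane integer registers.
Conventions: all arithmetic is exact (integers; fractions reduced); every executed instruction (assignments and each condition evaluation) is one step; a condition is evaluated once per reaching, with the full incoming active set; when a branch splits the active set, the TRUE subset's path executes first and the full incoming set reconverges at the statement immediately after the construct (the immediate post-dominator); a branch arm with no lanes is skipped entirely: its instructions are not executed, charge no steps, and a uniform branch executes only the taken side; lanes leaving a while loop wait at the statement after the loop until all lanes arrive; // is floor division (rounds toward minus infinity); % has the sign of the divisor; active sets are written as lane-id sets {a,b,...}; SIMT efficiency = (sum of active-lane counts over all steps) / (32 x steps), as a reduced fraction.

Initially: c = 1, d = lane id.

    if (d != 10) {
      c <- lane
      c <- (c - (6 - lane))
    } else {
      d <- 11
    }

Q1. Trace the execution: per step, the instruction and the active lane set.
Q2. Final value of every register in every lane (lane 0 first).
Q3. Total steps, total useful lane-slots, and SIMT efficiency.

step 0: eval (d != 10)               {0,1,2,3,4,5,6,7,8,9,10,11,12,13,14,15,16,17,18,19,20,21,22,23,24,25,26,27,28,29,30,31}
step 1: c <- lane                    {0,1,2,3,4,5,6,7,8,9,11,12,13,14,15,16,17,18,19,20,21,22,23,24,25,26,27,28,29,30,31}
step 2: c <- (c - (6 - lane))        {0,1,2,3,4,5,6,7,8,9,11,12,13,14,15,16,17,18,19,20,21,22,23,24,25,26,27,28,29,30,31}
step 3: d <- 11                      {10}

Answer: 4 steps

c: -6,-4,-2,0,2,4,6,8,10,12,1,16,18,20,22,24,26,28,30,32,34,36,38,40,42,44,46,48,50,52,54,56
d: 0,1,2,3,4,5,6,7,8,9,11,11,12,13,14,15,16,17,18,19,20,21,22,23,24,25,26,27,28,29,30,31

steps = 4; useful = 95; efficiency = 95/128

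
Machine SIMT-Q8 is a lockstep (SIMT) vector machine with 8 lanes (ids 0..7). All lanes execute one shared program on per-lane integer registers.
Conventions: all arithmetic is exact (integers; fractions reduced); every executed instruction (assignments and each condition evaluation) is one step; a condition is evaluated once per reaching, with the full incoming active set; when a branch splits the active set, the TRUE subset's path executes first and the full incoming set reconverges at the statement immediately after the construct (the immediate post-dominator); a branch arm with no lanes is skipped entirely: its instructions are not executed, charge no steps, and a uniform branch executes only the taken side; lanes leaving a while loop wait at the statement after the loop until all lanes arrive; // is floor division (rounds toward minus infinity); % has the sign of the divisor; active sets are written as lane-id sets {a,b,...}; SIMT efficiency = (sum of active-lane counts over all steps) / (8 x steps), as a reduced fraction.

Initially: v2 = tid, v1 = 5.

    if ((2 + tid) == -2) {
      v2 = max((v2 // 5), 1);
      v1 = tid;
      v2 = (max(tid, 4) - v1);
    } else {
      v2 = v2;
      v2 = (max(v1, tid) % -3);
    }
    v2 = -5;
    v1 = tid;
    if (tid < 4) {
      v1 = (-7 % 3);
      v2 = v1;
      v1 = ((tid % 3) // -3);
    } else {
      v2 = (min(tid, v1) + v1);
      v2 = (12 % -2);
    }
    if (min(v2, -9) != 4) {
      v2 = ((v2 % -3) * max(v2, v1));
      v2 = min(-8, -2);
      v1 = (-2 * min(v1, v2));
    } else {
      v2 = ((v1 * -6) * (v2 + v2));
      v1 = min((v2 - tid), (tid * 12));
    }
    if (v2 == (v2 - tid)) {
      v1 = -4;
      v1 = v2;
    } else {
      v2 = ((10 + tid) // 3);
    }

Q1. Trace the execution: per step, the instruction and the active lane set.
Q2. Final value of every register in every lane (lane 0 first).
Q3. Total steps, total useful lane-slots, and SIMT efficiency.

step 0: eval ((2 + tid) == -2)       {0,1,2,3,4,5,6,7}
step 1: v2 <- v2                     {0,1,2,3,4,5,6,7}
step 2: v2 <- (max(v1, tid) % -3)    {0,1,2,3,4,5,6,7}
step 3: v2 <- -5                     {0,1,2,3,4,5,6,7}
step 4: v1 <- tid                    {0,1,2,3,4,5,6,7}
step 5: eval (tid < 4)               {0,1,2,3,4,5,6,7}
step 6: v1 <- (-7 % 3)               {0,1,2,3}
step 7: v2 <- v1                     {0,1,2,3}
step 8: v1 <- ((tid % 3) // -3)      {0,1,2,3}
step 9: v2 <- (min(tid, v1) + v1)    {4,5,6,7}
step 10: v2 <- (12 % -2)              {4,5,6,7}
step 11: eval (min(v2, -9) != 4)      {0,1,2,3,4,5,6,7}
step 12: v2 <- ((v2 % -3) * max(v2, v1)) {0,1,2,3,4,5,6,7}
step 13: v2 <- min(-8, -2)            {0,1,2,3,4,5,6,7}
step 14: v1 <- (-2 * min(v1, v2))     {0,1,2,3,4,5,6,7}
step 15: eval (v2 == (v2 - tid))      {0,1,2,3,4,5,6,7}
step 16: v1 <- -4                     {0}
step 17: v1 <- v2                     {0}
step 18: v2 <- ((10 + tid) // 3)      {1,2,3,4,5,6,7}

Answer: 19 steps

v2: -8,3,4,4,4,5,5,5
v1: -8,16,16,16,16,16,16,16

steps = 19; useful = 117; efficiency = 117/152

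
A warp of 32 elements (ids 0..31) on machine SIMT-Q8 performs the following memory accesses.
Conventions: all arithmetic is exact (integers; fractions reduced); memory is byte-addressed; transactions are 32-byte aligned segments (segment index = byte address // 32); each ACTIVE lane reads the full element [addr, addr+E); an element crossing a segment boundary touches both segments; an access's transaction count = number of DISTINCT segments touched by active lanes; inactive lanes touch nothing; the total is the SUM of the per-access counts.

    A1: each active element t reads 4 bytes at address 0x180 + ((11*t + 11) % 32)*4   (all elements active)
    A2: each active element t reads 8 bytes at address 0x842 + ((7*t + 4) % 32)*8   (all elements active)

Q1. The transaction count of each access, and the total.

A1: 4 transactions
A2: 9 transactions

Answer: 4,9; total 13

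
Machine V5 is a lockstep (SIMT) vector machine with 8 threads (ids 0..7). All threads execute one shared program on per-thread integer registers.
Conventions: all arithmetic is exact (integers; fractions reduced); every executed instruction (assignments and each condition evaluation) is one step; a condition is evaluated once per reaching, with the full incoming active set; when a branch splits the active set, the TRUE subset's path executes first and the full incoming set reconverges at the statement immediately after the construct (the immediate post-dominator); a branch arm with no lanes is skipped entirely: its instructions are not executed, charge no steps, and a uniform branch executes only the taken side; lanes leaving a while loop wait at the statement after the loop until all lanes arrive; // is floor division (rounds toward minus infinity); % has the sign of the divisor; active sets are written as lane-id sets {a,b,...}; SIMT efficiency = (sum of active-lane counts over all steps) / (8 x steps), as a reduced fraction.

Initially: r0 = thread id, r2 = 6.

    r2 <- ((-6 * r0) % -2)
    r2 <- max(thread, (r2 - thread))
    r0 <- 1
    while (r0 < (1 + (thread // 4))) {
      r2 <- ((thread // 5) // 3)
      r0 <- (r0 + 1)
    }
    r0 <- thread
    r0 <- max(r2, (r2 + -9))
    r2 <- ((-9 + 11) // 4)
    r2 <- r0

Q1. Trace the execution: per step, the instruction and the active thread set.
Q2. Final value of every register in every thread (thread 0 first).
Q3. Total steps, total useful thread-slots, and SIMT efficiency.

step 0: r2 <- ((-6 * r0) % -2)       {0,1,2,3,4,5,6,7}
step 1: r2 <- max(thread, (r2 - thread)) {0,1,2,3,4,5,6,7}
step 2: r0 <- 1                      {0,1,2,3,4,5,6,7}
step 3: eval (r0 < (1 + (thread // 4))) {0,1,2,3,4,5,6,7}
step 4: r2 <- ((thread // 5) // 3)   {4,5,6,7}
step 5: r0 <- (r0 + 1)               {4,5,6,7}
step 6: eval (r0 < (1 + (thread // 4))) {4,5,6,7}
step 7: r0 <- thread                 {0,1,2,3,4,5,6,7}
step 8: r0 <- max(r2, (r2 + -9))     {0,1,2,3,4,5,6,7}
step 9: r2 <- ((-9 + 11) // 4)       {0,1,2,3,4,5,6,7}
step 10: r2 <- r0                     {0,1,2,3,4,5,6,7}

Answer: 11 steps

r0: 0,1,2,3,0,0,0,0
r2: 0,1,2,3,0,0,0,0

steps = 11; useful = 76; efficiency = 76/88 = 19/22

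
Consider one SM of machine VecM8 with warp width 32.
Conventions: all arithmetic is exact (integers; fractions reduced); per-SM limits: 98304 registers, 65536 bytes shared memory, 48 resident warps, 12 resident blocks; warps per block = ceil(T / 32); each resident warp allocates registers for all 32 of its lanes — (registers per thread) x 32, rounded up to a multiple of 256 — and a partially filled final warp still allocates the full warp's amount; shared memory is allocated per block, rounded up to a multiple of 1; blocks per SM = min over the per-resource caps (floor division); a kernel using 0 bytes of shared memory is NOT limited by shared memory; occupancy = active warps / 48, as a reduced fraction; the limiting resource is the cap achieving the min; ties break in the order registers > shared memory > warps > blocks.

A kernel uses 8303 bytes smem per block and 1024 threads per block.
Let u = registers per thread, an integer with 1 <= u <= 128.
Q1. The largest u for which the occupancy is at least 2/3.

Answer: u = 96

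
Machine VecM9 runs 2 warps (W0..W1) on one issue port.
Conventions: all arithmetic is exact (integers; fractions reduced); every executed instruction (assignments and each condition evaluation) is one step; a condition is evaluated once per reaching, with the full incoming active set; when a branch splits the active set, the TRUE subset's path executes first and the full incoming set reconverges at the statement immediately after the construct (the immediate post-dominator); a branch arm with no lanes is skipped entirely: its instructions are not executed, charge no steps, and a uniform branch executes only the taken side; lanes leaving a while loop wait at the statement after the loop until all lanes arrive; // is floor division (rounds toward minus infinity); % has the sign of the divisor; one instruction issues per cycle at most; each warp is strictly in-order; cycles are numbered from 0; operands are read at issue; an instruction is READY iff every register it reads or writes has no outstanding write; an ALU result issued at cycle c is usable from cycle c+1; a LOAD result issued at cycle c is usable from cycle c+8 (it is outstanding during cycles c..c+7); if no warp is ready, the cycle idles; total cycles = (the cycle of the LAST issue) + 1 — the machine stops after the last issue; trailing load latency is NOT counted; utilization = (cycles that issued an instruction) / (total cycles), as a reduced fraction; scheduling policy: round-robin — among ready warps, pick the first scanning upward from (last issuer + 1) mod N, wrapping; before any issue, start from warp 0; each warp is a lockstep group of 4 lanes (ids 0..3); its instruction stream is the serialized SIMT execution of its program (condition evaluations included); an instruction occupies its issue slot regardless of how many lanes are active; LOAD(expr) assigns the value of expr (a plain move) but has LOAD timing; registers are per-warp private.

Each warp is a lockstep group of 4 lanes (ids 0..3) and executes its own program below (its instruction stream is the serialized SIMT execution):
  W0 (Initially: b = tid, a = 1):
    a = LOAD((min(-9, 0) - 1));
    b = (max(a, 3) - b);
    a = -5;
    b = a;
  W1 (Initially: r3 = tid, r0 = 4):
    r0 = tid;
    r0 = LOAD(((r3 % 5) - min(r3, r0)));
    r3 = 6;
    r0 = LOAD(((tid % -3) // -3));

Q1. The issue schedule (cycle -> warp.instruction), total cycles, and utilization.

cycle 0: W0.I0
cycle 1: W1.I0
cycle 2: W1.I1
cycle 3: W1.I2
cycle 4: idle
cycle 5: idle
cycle 6: idle
cycle 7: idle
cycle 8: W0.I1
cycle 9: W0.I2
cycle 10: W1.I3
cycle 11: W0.I3

Answer: 12 cycles, utilization 2/3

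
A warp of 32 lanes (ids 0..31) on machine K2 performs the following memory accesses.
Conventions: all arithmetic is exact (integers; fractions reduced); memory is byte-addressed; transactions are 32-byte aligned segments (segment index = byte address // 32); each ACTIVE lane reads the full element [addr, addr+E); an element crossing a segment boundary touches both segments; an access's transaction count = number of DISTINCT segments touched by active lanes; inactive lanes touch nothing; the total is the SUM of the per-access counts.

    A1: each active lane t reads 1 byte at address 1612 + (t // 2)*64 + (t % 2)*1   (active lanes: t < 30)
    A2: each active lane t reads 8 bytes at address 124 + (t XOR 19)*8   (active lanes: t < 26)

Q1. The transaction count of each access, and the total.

A1: 15 transactions
A2: 9 transactions

Answer: 15,9; total 24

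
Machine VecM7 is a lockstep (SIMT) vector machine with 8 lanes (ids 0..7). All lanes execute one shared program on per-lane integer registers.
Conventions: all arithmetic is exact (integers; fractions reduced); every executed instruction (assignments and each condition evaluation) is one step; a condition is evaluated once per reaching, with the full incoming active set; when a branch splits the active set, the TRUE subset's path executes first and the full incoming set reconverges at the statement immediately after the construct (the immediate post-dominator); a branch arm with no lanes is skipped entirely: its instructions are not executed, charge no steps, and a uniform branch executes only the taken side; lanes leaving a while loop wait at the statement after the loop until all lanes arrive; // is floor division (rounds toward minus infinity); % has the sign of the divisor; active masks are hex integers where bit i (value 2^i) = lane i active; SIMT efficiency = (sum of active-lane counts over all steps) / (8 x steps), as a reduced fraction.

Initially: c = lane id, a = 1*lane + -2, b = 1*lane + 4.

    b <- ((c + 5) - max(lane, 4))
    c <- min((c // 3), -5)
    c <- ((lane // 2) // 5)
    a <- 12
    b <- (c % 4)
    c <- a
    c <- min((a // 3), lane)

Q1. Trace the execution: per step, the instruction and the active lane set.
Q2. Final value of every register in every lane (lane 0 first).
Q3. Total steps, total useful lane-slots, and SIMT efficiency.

step 0: b <- ((c + 5) - max(lane, 4)) 0xff
step 1: c <- min((c // 3), -5)       0xff
step 2: c <- ((lane // 2) // 5)      0xff
step 3: a <- 12                      0xff
step 4: b <- (c % 4)                 0xff
step 5: c <- a                       0xff
step 6: c <- min((a // 3), lane)     0xff

Answer: 7 steps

c: 0,1,2,3,4,4,4,4
a: 12,12,12,12,12,12,12,12
b: 0,0,0,0,0,0,0,0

steps = 7; useful = 56; efficiency = 56/56 = 1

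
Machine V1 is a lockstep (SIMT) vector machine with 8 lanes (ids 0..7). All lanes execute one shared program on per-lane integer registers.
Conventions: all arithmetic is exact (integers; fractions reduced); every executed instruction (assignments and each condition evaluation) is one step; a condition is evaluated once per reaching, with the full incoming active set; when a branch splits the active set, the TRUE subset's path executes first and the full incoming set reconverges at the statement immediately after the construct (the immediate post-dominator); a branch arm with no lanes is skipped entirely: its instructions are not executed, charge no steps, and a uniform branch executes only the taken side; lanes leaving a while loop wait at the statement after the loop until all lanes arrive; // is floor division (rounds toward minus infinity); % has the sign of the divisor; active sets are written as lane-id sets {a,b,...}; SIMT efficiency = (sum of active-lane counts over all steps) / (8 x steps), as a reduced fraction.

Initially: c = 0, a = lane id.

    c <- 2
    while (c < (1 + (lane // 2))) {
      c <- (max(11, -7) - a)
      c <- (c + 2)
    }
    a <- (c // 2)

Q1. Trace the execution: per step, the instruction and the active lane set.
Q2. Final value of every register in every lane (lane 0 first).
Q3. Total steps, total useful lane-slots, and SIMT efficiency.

step 0: c <- 2                       {0,1,2,3,4,5,6,7}
step 1: eval (c < (1 + (lane // 2))) {0,1,2,3,4,5,6,7}
step 2: c <- (max(11, -7) - a)       {4,5,6,7}
step 3: c <- (c + 2)                 {4,5,6,7}
step 4: eval (c < (1 + (lane // 2))) {4,5,6,7}
step 5: a <- (c // 2)                {0,1,2,3,4,5,6,7}

Answer: 6 steps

c: 2,2,2,2,9,8,7,6
a: 1,1,1,1,4,4,3,3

steps = 6; useful = 36; efficiency = 36/48 = 3/4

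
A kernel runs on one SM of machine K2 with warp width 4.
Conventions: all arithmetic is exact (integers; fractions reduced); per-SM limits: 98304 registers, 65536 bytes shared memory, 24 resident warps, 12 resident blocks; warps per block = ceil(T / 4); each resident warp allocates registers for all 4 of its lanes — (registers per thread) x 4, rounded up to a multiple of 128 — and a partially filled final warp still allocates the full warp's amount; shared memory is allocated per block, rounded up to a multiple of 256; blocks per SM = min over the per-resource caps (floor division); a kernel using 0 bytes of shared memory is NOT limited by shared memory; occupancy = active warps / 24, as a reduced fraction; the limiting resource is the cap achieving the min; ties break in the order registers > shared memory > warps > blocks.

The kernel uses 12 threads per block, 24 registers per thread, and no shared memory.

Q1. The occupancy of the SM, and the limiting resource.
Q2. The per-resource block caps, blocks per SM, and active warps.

Answer: occupancy 1, limited by warps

registers: 256 blocks
shared memory: no limit (kernel uses none)
warps: 8 blocks
blocks: 12 blocks

Answer: 8 blocks, 24 active warps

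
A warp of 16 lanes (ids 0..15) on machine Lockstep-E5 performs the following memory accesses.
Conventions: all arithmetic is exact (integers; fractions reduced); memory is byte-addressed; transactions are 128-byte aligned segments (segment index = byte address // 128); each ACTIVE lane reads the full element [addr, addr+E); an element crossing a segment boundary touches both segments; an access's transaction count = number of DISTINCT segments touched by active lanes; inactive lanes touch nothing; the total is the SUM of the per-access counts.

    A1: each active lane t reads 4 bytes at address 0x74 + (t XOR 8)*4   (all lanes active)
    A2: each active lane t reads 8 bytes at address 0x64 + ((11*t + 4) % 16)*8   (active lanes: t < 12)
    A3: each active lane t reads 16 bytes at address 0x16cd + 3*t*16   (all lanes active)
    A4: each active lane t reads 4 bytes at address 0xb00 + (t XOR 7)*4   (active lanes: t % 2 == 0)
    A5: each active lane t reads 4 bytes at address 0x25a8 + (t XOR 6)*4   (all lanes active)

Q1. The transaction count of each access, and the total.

A1: 2 transactions
A2: 2 transactions
A3: 7 transactions
A4: 1 transaction
A5: 1 transaction

Answer: 2,2,7,1,1; total 13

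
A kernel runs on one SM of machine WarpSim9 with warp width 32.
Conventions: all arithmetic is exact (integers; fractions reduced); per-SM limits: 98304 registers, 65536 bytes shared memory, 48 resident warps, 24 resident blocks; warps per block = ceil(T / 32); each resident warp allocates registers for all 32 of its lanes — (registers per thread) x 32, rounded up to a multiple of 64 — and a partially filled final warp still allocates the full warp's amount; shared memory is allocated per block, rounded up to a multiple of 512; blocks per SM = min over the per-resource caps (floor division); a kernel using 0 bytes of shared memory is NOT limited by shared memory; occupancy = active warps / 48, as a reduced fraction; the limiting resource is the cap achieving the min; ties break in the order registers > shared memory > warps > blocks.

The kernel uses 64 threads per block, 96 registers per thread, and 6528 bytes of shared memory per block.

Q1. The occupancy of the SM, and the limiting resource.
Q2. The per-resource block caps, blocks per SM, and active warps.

Answer: occupancy 3/8, limited by shared memory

registers: 16 blocks
shared memory: 9 blocks
warps: 24 blocks
blocks: 24 blocks

Answer: 9 blocks, 18 active warps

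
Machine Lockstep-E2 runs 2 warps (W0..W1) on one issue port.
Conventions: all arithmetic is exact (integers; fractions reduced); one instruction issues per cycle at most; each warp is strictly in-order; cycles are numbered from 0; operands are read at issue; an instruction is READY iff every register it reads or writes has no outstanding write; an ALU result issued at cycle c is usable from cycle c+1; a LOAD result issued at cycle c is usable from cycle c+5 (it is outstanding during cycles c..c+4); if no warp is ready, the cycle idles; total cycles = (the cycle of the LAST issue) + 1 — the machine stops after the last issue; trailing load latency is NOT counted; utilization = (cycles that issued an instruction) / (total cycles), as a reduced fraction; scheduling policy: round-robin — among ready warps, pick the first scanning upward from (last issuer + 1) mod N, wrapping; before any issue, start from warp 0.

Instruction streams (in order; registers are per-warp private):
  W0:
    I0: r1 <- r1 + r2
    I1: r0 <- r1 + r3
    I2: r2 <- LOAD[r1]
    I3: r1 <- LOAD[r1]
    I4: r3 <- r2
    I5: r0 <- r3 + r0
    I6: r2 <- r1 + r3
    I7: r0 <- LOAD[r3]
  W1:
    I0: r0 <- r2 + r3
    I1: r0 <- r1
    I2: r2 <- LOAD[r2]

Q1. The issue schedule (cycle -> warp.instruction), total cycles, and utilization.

cycle 0: W0.I0
cycle 1: W1.I0
cycle 2: W0.I1
cycle 3: W1.I1
cycle 4: W0.I2
cycle 5: W1.I2
cycle 6: W0.I3
cycle 7: idle
cycle 8: idle
cycle 9: W0.I4
cycle 10: W0.I5
cycle 11: W0.I6
cycle 12: W0.I7

Answer: 13 cycles, utilization 11/13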